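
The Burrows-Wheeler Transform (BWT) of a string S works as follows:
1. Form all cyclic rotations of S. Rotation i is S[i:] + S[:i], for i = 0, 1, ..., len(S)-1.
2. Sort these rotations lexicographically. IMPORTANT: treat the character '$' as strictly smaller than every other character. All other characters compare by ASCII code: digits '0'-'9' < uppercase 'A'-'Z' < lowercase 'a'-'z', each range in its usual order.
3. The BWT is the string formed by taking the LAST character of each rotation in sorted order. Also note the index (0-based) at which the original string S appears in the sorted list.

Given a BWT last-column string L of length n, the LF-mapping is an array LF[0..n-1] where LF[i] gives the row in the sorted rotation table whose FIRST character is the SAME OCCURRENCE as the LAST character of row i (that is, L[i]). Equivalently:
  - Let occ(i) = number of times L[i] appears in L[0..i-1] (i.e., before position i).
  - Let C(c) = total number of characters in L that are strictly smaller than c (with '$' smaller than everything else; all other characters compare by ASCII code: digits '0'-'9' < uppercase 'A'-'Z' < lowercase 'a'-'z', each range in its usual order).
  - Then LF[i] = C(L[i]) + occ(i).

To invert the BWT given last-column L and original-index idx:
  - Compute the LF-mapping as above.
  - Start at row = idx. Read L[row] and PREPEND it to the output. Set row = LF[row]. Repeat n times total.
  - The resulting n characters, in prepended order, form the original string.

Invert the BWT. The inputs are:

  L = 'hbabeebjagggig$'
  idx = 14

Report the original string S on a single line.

LF mapping: 12 3 1 4 6 7 5 14 2 8 9 10 13 11 0
Walk LF starting at row 14, prepending L[row]:
  step 1: row=14, L[14]='$', prepend. Next row=LF[14]=0
  step 2: row=0, L[0]='h', prepend. Next row=LF[0]=12
  step 3: row=12, L[12]='i', prepend. Next row=LF[12]=13
  step 4: row=13, L[13]='g', prepend. Next row=LF[13]=11
  step 5: row=11, L[11]='g', prepend. Next row=LF[11]=10
  step 6: row=10, L[10]='g', prepend. Next row=LF[10]=9
  step 7: row=9, L[9]='g', prepend. Next row=LF[9]=8
  step 8: row=8, L[8]='a', prepend. Next row=LF[8]=2
  step 9: row=2, L[2]='a', prepend. Next row=LF[2]=1
  step 10: row=1, L[1]='b', prepend. Next row=LF[1]=3
  step 11: row=3, L[3]='b', prepend. Next row=LF[3]=4
  step 12: row=4, L[4]='e', prepend. Next row=LF[4]=6
  step 13: row=6, L[6]='b', prepend. Next row=LF[6]=5
  step 14: row=5, L[5]='e', prepend. Next row=LF[5]=7
  step 15: row=7, L[7]='j', prepend. Next row=LF[7]=14
Reversed output: jebebbaaggggih$

Answer: jebebbaaggggih$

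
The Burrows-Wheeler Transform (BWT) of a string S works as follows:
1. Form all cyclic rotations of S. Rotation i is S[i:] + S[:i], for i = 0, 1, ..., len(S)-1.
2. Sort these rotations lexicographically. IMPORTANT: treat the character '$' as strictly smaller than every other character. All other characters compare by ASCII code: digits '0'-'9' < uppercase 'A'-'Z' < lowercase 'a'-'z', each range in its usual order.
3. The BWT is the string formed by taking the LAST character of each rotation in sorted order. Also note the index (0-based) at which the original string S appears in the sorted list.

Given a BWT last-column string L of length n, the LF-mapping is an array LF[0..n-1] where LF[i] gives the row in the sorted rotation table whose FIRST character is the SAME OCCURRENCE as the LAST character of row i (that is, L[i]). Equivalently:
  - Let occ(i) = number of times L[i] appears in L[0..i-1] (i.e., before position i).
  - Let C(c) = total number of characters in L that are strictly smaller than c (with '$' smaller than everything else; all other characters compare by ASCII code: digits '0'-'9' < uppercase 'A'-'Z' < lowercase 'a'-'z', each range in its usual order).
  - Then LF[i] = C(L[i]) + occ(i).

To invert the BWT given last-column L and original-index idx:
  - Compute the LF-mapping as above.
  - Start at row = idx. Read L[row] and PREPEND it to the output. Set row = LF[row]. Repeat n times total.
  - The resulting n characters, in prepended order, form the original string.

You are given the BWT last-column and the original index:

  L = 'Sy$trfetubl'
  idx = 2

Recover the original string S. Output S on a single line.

LF mapping: 1 10 0 7 6 4 3 8 9 2 5
Walk LF starting at row 2, prepending L[row]:
  step 1: row=2, L[2]='$', prepend. Next row=LF[2]=0
  step 2: row=0, L[0]='S', prepend. Next row=LF[0]=1
  step 3: row=1, L[1]='y', prepend. Next row=LF[1]=10
  step 4: row=10, L[10]='l', prepend. Next row=LF[10]=5
  step 5: row=5, L[5]='f', prepend. Next row=LF[5]=4
  step 6: row=4, L[4]='r', prepend. Next row=LF[4]=6
  step 7: row=6, L[6]='e', prepend. Next row=LF[6]=3
  step 8: row=3, L[3]='t', prepend. Next row=LF[3]=7
  step 9: row=7, L[7]='t', prepend. Next row=LF[7]=8
  step 10: row=8, L[8]='u', prepend. Next row=LF[8]=9
  step 11: row=9, L[9]='b', prepend. Next row=LF[9]=2
Reversed output: butterflyS$

Answer: butterflyS$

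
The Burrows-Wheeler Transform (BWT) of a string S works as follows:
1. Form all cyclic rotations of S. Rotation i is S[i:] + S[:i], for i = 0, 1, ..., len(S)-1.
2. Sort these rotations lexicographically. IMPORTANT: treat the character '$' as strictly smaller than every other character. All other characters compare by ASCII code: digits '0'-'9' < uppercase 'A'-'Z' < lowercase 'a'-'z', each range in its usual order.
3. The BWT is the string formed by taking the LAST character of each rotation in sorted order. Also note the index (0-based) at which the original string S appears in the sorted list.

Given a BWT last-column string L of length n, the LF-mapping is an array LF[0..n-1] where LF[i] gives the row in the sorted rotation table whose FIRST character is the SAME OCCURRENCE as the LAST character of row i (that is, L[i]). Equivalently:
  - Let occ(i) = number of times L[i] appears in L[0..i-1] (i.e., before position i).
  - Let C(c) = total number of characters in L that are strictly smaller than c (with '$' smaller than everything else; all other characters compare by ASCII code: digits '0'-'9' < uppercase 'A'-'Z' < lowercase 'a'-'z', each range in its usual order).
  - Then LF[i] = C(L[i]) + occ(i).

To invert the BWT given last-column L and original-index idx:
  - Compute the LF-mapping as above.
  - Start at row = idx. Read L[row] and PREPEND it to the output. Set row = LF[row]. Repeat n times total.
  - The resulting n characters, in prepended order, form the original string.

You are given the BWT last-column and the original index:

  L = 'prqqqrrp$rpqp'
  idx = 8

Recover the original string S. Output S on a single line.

Answer: qrqprqpqprrp$

Derivation:
LF mapping: 1 9 5 6 7 10 11 2 0 12 3 8 4
Walk LF starting at row 8, prepending L[row]:
  step 1: row=8, L[8]='$', prepend. Next row=LF[8]=0
  step 2: row=0, L[0]='p', prepend. Next row=LF[0]=1
  step 3: row=1, L[1]='r', prepend. Next row=LF[1]=9
  step 4: row=9, L[9]='r', prepend. Next row=LF[9]=12
  step 5: row=12, L[12]='p', prepend. Next row=LF[12]=4
  step 6: row=4, L[4]='q', prepend. Next row=LF[4]=7
  step 7: row=7, L[7]='p', prepend. Next row=LF[7]=2
  step 8: row=2, L[2]='q', prepend. Next row=LF[2]=5
  step 9: row=5, L[5]='r', prepend. Next row=LF[5]=10
  step 10: row=10, L[10]='p', prepend. Next row=LF[10]=3
  step 11: row=3, L[3]='q', prepend. Next row=LF[3]=6
  step 12: row=6, L[6]='r', prepend. Next row=LF[6]=11
  step 13: row=11, L[11]='q', prepend. Next row=LF[11]=8
Reversed output: qrqprqpqprrp$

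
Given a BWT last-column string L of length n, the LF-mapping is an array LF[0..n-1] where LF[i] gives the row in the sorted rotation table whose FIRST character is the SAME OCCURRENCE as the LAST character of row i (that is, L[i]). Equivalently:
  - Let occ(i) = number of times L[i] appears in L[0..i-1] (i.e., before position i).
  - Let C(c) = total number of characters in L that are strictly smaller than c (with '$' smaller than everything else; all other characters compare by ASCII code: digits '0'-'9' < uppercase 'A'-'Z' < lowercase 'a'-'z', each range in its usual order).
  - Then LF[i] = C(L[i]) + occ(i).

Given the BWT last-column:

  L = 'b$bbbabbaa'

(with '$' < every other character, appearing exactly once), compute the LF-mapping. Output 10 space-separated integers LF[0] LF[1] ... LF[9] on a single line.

Char counts: '$':1, 'a':3, 'b':6
C (first-col start): C('$')=0, C('a')=1, C('b')=4
L[0]='b': occ=0, LF[0]=C('b')+0=4+0=4
L[1]='$': occ=0, LF[1]=C('$')+0=0+0=0
L[2]='b': occ=1, LF[2]=C('b')+1=4+1=5
L[3]='b': occ=2, LF[3]=C('b')+2=4+2=6
L[4]='b': occ=3, LF[4]=C('b')+3=4+3=7
L[5]='a': occ=0, LF[5]=C('a')+0=1+0=1
L[6]='b': occ=4, LF[6]=C('b')+4=4+4=8
L[7]='b': occ=5, LF[7]=C('b')+5=4+5=9
L[8]='a': occ=1, LF[8]=C('a')+1=1+1=2
L[9]='a': occ=2, LF[9]=C('a')+2=1+2=3

Answer: 4 0 5 6 7 1 8 9 2 3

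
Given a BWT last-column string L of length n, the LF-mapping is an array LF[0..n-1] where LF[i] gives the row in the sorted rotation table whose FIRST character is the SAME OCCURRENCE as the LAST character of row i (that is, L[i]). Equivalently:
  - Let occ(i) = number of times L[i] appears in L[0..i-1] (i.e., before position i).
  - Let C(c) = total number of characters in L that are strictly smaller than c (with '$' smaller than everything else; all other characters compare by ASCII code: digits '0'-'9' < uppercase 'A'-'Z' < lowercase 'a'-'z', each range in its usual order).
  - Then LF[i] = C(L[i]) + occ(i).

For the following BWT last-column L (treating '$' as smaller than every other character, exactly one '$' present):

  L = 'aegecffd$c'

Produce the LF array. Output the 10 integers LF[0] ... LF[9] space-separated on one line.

Char counts: '$':1, 'a':1, 'c':2, 'd':1, 'e':2, 'f':2, 'g':1
C (first-col start): C('$')=0, C('a')=1, C('c')=2, C('d')=4, C('e')=5, C('f')=7, C('g')=9
L[0]='a': occ=0, LF[0]=C('a')+0=1+0=1
L[1]='e': occ=0, LF[1]=C('e')+0=5+0=5
L[2]='g': occ=0, LF[2]=C('g')+0=9+0=9
L[3]='e': occ=1, LF[3]=C('e')+1=5+1=6
L[4]='c': occ=0, LF[4]=C('c')+0=2+0=2
L[5]='f': occ=0, LF[5]=C('f')+0=7+0=7
L[6]='f': occ=1, LF[6]=C('f')+1=7+1=8
L[7]='d': occ=0, LF[7]=C('d')+0=4+0=4
L[8]='$': occ=0, LF[8]=C('$')+0=0+0=0
L[9]='c': occ=1, LF[9]=C('c')+1=2+1=3

Answer: 1 5 9 6 2 7 8 4 0 3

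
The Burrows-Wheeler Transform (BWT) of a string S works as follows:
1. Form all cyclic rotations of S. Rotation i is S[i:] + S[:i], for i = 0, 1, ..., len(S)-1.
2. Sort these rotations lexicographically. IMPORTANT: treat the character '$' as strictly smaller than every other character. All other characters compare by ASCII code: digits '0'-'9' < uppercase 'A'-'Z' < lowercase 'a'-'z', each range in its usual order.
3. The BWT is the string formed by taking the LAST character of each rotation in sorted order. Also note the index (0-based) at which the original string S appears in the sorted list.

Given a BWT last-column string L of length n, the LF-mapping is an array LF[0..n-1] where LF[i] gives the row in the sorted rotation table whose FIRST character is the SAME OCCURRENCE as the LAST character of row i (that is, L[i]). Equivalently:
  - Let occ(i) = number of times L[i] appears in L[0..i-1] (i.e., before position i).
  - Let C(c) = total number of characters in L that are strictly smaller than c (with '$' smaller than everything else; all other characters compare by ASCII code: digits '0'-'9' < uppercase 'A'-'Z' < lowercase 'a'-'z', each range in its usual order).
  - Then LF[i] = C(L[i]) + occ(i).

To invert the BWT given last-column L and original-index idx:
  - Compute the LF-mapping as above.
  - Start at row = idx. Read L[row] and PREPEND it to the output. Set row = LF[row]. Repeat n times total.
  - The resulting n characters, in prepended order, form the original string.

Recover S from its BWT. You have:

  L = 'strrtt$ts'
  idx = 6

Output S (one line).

Answer: tstttrrs$

Derivation:
LF mapping: 3 5 1 2 6 7 0 8 4
Walk LF starting at row 6, prepending L[row]:
  step 1: row=6, L[6]='$', prepend. Next row=LF[6]=0
  step 2: row=0, L[0]='s', prepend. Next row=LF[0]=3
  step 3: row=3, L[3]='r', prepend. Next row=LF[3]=2
  step 4: row=2, L[2]='r', prepend. Next row=LF[2]=1
  step 5: row=1, L[1]='t', prepend. Next row=LF[1]=5
  step 6: row=5, L[5]='t', prepend. Next row=LF[5]=7
  step 7: row=7, L[7]='t', prepend. Next row=LF[7]=8
  step 8: row=8, L[8]='s', prepend. Next row=LF[8]=4
  step 9: row=4, L[4]='t', prepend. Next row=LF[4]=6
Reversed output: tstttrrs$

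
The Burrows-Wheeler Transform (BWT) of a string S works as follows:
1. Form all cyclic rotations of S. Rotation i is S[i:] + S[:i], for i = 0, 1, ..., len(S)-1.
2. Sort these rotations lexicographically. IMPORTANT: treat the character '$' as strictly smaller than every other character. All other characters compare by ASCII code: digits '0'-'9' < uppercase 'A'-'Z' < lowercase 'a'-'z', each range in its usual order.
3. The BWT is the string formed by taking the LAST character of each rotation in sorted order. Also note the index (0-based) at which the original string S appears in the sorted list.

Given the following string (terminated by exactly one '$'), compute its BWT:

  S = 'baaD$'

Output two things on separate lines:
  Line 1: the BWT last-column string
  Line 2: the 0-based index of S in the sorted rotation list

Answer: Daab$
4

Derivation:
All 5 rotations (rotation i = S[i:]+S[:i]):
  rot[0] = baaD$
  rot[1] = aaD$b
  rot[2] = aD$ba
  rot[3] = D$baa
  rot[4] = $baaD
Sorted (with $ < everything):
  sorted[0] = $baaD  (last char: 'D')
  sorted[1] = D$baa  (last char: 'a')
  sorted[2] = aD$ba  (last char: 'a')
  sorted[3] = aaD$b  (last char: 'b')
  sorted[4] = baaD$  (last char: '$')
Last column: Daab$
Original string S is at sorted index 4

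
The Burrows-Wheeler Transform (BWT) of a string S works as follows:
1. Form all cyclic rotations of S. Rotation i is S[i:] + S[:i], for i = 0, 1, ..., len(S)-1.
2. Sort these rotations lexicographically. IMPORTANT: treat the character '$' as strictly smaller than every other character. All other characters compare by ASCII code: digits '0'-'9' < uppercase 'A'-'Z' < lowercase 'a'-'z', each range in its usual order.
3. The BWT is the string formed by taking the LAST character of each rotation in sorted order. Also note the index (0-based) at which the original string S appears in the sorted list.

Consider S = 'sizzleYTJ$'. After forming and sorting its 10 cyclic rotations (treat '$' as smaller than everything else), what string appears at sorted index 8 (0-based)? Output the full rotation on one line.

Answer: zleYTJ$siz

Derivation:
All 10 rotations (rotation i = S[i:]+S[:i]):
  rot[0] = sizzleYTJ$
  rot[1] = izzleYTJ$s
  rot[2] = zzleYTJ$si
  rot[3] = zleYTJ$siz
  rot[4] = leYTJ$sizz
  rot[5] = eYTJ$sizzl
  rot[6] = YTJ$sizzle
  rot[7] = TJ$sizzleY
  rot[8] = J$sizzleYT
  rot[9] = $sizzleYTJ
Sorted (with $ < everything):
  sorted[0] = $sizzleYTJ
  sorted[1] = J$sizzleYT
  sorted[2] = TJ$sizzleY
  sorted[3] = YTJ$sizzle
  sorted[4] = eYTJ$sizzl
  sorted[5] = izzleYTJ$s
  sorted[6] = leYTJ$sizz
  sorted[7] = sizzleYTJ$
  sorted[8] = zleYTJ$siz
  sorted[9] = zzleYTJ$si
sorted[8] = zleYTJ$siz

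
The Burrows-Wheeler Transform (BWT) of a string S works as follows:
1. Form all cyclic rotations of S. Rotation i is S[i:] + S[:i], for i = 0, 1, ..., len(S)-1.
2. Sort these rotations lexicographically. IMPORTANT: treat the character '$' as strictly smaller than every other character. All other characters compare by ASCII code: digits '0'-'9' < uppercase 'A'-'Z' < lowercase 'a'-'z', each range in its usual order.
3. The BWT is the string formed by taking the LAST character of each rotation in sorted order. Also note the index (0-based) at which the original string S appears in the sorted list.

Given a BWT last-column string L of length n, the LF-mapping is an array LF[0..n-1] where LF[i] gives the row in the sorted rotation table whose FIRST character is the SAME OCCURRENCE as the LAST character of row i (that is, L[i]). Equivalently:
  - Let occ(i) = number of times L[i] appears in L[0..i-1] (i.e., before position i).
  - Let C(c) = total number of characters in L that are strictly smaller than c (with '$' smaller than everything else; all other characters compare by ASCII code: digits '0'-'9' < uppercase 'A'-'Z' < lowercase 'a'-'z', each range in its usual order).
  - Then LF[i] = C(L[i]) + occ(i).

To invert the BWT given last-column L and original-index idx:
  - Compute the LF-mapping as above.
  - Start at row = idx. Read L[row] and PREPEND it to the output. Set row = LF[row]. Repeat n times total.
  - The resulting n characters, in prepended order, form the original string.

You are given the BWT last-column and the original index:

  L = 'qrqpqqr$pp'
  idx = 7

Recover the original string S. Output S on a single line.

LF mapping: 4 8 5 1 6 7 9 0 2 3
Walk LF starting at row 7, prepending L[row]:
  step 1: row=7, L[7]='$', prepend. Next row=LF[7]=0
  step 2: row=0, L[0]='q', prepend. Next row=LF[0]=4
  step 3: row=4, L[4]='q', prepend. Next row=LF[4]=6
  step 4: row=6, L[6]='r', prepend. Next row=LF[6]=9
  step 5: row=9, L[9]='p', prepend. Next row=LF[9]=3
  step 6: row=3, L[3]='p', prepend. Next row=LF[3]=1
  step 7: row=1, L[1]='r', prepend. Next row=LF[1]=8
  step 8: row=8, L[8]='p', prepend. Next row=LF[8]=2
  step 9: row=2, L[2]='q', prepend. Next row=LF[2]=5
  step 10: row=5, L[5]='q', prepend. Next row=LF[5]=7
Reversed output: qqprpprqq$

Answer: qqprpprqq$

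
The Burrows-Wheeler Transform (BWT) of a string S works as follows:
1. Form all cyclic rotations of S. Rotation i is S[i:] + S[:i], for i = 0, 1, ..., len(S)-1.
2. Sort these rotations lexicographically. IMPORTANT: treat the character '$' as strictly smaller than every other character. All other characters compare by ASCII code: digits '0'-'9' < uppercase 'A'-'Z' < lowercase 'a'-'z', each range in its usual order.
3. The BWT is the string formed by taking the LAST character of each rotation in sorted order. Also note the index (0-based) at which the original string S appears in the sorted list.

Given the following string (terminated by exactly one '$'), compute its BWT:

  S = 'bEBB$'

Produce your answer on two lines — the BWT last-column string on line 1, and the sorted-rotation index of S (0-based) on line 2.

All 5 rotations (rotation i = S[i:]+S[:i]):
  rot[0] = bEBB$
  rot[1] = EBB$b
  rot[2] = BB$bE
  rot[3] = B$bEB
  rot[4] = $bEBB
Sorted (with $ < everything):
  sorted[0] = $bEBB  (last char: 'B')
  sorted[1] = B$bEB  (last char: 'B')
  sorted[2] = BB$bE  (last char: 'E')
  sorted[3] = EBB$b  (last char: 'b')
  sorted[4] = bEBB$  (last char: '$')
Last column: BBEb$
Original string S is at sorted index 4

Answer: BBEb$
4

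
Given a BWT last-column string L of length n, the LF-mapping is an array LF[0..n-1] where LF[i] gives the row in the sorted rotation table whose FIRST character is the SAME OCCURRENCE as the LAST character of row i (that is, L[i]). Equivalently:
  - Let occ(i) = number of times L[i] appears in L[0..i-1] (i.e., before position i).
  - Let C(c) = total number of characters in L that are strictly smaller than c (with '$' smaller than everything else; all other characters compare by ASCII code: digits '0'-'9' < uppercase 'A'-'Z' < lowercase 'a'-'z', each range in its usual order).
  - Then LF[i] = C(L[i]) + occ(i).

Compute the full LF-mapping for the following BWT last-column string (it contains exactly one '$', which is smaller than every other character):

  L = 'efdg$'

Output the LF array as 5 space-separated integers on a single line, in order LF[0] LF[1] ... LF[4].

Answer: 2 3 1 4 0

Derivation:
Char counts: '$':1, 'd':1, 'e':1, 'f':1, 'g':1
C (first-col start): C('$')=0, C('d')=1, C('e')=2, C('f')=3, C('g')=4
L[0]='e': occ=0, LF[0]=C('e')+0=2+0=2
L[1]='f': occ=0, LF[1]=C('f')+0=3+0=3
L[2]='d': occ=0, LF[2]=C('d')+0=1+0=1
L[3]='g': occ=0, LF[3]=C('g')+0=4+0=4
L[4]='$': occ=0, LF[4]=C('$')+0=0+0=0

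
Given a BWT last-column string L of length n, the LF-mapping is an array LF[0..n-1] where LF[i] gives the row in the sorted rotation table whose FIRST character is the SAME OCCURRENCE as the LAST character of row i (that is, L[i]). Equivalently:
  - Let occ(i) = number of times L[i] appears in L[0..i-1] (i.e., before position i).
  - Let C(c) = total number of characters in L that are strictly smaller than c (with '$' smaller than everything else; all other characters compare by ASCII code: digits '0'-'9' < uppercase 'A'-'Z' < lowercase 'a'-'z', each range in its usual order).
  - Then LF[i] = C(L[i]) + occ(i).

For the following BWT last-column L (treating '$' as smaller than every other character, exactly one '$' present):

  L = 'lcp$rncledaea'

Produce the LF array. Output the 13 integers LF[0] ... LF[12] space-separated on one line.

Char counts: '$':1, 'a':2, 'c':2, 'd':1, 'e':2, 'l':2, 'n':1, 'p':1, 'r':1
C (first-col start): C('$')=0, C('a')=1, C('c')=3, C('d')=5, C('e')=6, C('l')=8, C('n')=10, C('p')=11, C('r')=12
L[0]='l': occ=0, LF[0]=C('l')+0=8+0=8
L[1]='c': occ=0, LF[1]=C('c')+0=3+0=3
L[2]='p': occ=0, LF[2]=C('p')+0=11+0=11
L[3]='$': occ=0, LF[3]=C('$')+0=0+0=0
L[4]='r': occ=0, LF[4]=C('r')+0=12+0=12
L[5]='n': occ=0, LF[5]=C('n')+0=10+0=10
L[6]='c': occ=1, LF[6]=C('c')+1=3+1=4
L[7]='l': occ=1, LF[7]=C('l')+1=8+1=9
L[8]='e': occ=0, LF[8]=C('e')+0=6+0=6
L[9]='d': occ=0, LF[9]=C('d')+0=5+0=5
L[10]='a': occ=0, LF[10]=C('a')+0=1+0=1
L[11]='e': occ=1, LF[11]=C('e')+1=6+1=7
L[12]='a': occ=1, LF[12]=C('a')+1=1+1=2

Answer: 8 3 11 0 12 10 4 9 6 5 1 7 2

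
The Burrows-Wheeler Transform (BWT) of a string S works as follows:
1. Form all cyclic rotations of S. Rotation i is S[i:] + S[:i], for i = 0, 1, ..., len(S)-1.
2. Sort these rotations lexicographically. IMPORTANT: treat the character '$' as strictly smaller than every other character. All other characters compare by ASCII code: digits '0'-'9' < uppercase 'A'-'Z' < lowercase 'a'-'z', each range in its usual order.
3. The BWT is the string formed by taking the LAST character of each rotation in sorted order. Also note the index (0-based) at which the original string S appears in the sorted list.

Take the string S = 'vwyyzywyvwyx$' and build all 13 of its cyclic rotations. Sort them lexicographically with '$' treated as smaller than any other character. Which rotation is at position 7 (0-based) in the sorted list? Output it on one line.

All 13 rotations (rotation i = S[i:]+S[:i]):
  rot[0] = vwyyzywyvwyx$
  rot[1] = wyyzywyvwyx$v
  rot[2] = yyzywyvwyx$vw
  rot[3] = yzywyvwyx$vwy
  rot[4] = zywyvwyx$vwyy
  rot[5] = ywyvwyx$vwyyz
  rot[6] = wyvwyx$vwyyzy
  rot[7] = yvwyx$vwyyzyw
  rot[8] = vwyx$vwyyzywy
  rot[9] = wyx$vwyyzywyv
  rot[10] = yx$vwyyzywyvw
  rot[11] = x$vwyyzywyvwy
  rot[12] = $vwyyzywyvwyx
Sorted (with $ < everything):
  sorted[0] = $vwyyzywyvwyx
  sorted[1] = vwyx$vwyyzywy
  sorted[2] = vwyyzywyvwyx$
  sorted[3] = wyvwyx$vwyyzy
  sorted[4] = wyx$vwyyzywyv
  sorted[5] = wyyzywyvwyx$v
  sorted[6] = x$vwyyzywyvwy
  sorted[7] = yvwyx$vwyyzyw
  sorted[8] = ywyvwyx$vwyyz
  sorted[9] = yx$vwyyzywyvw
  sorted[10] = yyzywyvwyx$vw
  sorted[11] = yzywyvwyx$vwy
  sorted[12] = zywyvwyx$vwyy
sorted[7] = yvwyx$vwyyzyw

Answer: yvwyx$vwyyzyw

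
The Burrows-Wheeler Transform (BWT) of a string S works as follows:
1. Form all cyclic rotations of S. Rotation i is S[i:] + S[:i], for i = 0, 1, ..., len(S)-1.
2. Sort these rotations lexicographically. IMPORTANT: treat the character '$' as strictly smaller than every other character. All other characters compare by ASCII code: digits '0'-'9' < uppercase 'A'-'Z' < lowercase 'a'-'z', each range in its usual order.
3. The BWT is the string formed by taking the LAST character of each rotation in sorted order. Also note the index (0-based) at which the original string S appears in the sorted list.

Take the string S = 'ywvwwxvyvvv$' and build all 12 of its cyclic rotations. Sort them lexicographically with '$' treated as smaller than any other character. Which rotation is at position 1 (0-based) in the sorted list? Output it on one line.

Answer: v$ywvwwxvyvv

Derivation:
All 12 rotations (rotation i = S[i:]+S[:i]):
  rot[0] = ywvwwxvyvvv$
  rot[1] = wvwwxvyvvv$y
  rot[2] = vwwxvyvvv$yw
  rot[3] = wwxvyvvv$ywv
  rot[4] = wxvyvvv$ywvw
  rot[5] = xvyvvv$ywvww
  rot[6] = vyvvv$ywvwwx
  rot[7] = yvvv$ywvwwxv
  rot[8] = vvv$ywvwwxvy
  rot[9] = vv$ywvwwxvyv
  rot[10] = v$ywvwwxvyvv
  rot[11] = $ywvwwxvyvvv
Sorted (with $ < everything):
  sorted[0] = $ywvwwxvyvvv
  sorted[1] = v$ywvwwxvyvv
  sorted[2] = vv$ywvwwxvyv
  sorted[3] = vvv$ywvwwxvy
  sorted[4] = vwwxvyvvv$yw
  sorted[5] = vyvvv$ywvwwx
  sorted[6] = wvwwxvyvvv$y
  sorted[7] = wwxvyvvv$ywv
  sorted[8] = wxvyvvv$ywvw
  sorted[9] = xvyvvv$ywvww
  sorted[10] = yvvv$ywvwwxv
  sorted[11] = ywvwwxvyvvv$
sorted[1] = v$ywvwwxvyvv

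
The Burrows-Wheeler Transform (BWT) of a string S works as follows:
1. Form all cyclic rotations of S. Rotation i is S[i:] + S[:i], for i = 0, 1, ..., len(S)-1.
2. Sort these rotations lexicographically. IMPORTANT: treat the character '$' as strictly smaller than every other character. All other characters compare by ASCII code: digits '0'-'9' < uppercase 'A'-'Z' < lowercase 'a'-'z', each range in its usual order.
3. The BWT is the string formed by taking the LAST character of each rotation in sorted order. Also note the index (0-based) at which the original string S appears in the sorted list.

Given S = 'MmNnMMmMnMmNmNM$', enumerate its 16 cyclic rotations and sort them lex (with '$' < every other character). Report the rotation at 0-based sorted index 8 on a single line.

All 16 rotations (rotation i = S[i:]+S[:i]):
  rot[0] = MmNnMMmMnMmNmNM$
  rot[1] = mNnMMmMnMmNmNM$M
  rot[2] = NnMMmMnMmNmNM$Mm
  rot[3] = nMMmMnMmNmNM$MmN
  rot[4] = MMmMnMmNmNM$MmNn
  rot[5] = MmMnMmNmNM$MmNnM
  rot[6] = mMnMmNmNM$MmNnMM
  rot[7] = MnMmNmNM$MmNnMMm
  rot[8] = nMmNmNM$MmNnMMmM
  rot[9] = MmNmNM$MmNnMMmMn
  rot[10] = mNmNM$MmNnMMmMnM
  rot[11] = NmNM$MmNnMMmMnMm
  rot[12] = mNM$MmNnMMmMnMmN
  rot[13] = NM$MmNnMMmMnMmNm
  rot[14] = M$MmNnMMmMnMmNmN
  rot[15] = $MmNnMMmMnMmNmNM
Sorted (with $ < everything):
  sorted[0] = $MmNnMMmMnMmNmNM
  sorted[1] = M$MmNnMMmMnMmNmN
  sorted[2] = MMmMnMmNmNM$MmNn
  sorted[3] = MmMnMmNmNM$MmNnM
  sorted[4] = MmNmNM$MmNnMMmMn
  sorted[5] = MmNnMMmMnMmNmNM$
  sorted[6] = MnMmNmNM$MmNnMMm
  sorted[7] = NM$MmNnMMmMnMmNm
  sorted[8] = NmNM$MmNnMMmMnMm
  sorted[9] = NnMMmMnMmNmNM$Mm
  sorted[10] = mMnMmNmNM$MmNnMM
  sorted[11] = mNM$MmNnMMmMnMmN
  sorted[12] = mNmNM$MmNnMMmMnM
  sorted[13] = mNnMMmMnMmNmNM$M
  sorted[14] = nMMmMnMmNmNM$MmN
  sorted[15] = nMmNmNM$MmNnMMmM
sorted[8] = NmNM$MmNnMMmMnMm

Answer: NmNM$MmNnMMmMnMm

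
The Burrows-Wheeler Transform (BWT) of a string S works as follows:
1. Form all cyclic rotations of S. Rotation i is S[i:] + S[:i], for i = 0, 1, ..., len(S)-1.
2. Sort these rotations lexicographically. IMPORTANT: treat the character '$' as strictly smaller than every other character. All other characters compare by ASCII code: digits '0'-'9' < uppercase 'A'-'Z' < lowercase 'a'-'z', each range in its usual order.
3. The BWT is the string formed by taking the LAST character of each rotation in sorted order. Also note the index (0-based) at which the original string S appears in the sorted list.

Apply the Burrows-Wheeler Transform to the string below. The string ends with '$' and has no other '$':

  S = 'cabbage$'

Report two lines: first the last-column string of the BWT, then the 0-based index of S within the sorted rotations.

Answer: ecbba$ga
5

Derivation:
All 8 rotations (rotation i = S[i:]+S[:i]):
  rot[0] = cabbage$
  rot[1] = abbage$c
  rot[2] = bbage$ca
  rot[3] = bage$cab
  rot[4] = age$cabb
  rot[5] = ge$cabba
  rot[6] = e$cabbag
  rot[7] = $cabbage
Sorted (with $ < everything):
  sorted[0] = $cabbage  (last char: 'e')
  sorted[1] = abbage$c  (last char: 'c')
  sorted[2] = age$cabb  (last char: 'b')
  sorted[3] = bage$cab  (last char: 'b')
  sorted[4] = bbage$ca  (last char: 'a')
  sorted[5] = cabbage$  (last char: '$')
  sorted[6] = e$cabbag  (last char: 'g')
  sorted[7] = ge$cabba  (last char: 'a')
Last column: ecbba$ga
Original string S is at sorted index 5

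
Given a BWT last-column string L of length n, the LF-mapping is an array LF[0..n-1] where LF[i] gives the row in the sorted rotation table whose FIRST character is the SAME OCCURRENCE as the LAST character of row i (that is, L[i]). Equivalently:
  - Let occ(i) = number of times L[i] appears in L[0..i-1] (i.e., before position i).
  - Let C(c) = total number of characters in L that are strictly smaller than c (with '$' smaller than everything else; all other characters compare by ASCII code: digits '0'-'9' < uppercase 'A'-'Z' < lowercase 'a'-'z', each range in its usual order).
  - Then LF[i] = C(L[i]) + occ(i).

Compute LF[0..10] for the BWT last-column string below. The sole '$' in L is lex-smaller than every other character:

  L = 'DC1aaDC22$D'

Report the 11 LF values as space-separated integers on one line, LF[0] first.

Char counts: '$':1, '1':1, '2':2, 'C':2, 'D':3, 'a':2
C (first-col start): C('$')=0, C('1')=1, C('2')=2, C('C')=4, C('D')=6, C('a')=9
L[0]='D': occ=0, LF[0]=C('D')+0=6+0=6
L[1]='C': occ=0, LF[1]=C('C')+0=4+0=4
L[2]='1': occ=0, LF[2]=C('1')+0=1+0=1
L[3]='a': occ=0, LF[3]=C('a')+0=9+0=9
L[4]='a': occ=1, LF[4]=C('a')+1=9+1=10
L[5]='D': occ=1, LF[5]=C('D')+1=6+1=7
L[6]='C': occ=1, LF[6]=C('C')+1=4+1=5
L[7]='2': occ=0, LF[7]=C('2')+0=2+0=2
L[8]='2': occ=1, LF[8]=C('2')+1=2+1=3
L[9]='$': occ=0, LF[9]=C('$')+0=0+0=0
L[10]='D': occ=2, LF[10]=C('D')+2=6+2=8

Answer: 6 4 1 9 10 7 5 2 3 0 8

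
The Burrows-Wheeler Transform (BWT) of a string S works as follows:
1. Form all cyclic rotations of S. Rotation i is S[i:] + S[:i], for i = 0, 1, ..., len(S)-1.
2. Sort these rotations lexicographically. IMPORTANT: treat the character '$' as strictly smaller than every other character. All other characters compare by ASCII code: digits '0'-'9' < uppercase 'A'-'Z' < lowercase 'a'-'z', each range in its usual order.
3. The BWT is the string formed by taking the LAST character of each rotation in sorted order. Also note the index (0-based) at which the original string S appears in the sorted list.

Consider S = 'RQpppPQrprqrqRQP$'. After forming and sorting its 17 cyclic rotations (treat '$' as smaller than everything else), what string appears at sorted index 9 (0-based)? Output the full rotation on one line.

Answer: ppPQrprqrqRQP$RQp

Derivation:
All 17 rotations (rotation i = S[i:]+S[:i]):
  rot[0] = RQpppPQrprqrqRQP$
  rot[1] = QpppPQrprqrqRQP$R
  rot[2] = pppPQrprqrqRQP$RQ
  rot[3] = ppPQrprqrqRQP$RQp
  rot[4] = pPQrprqrqRQP$RQpp
  rot[5] = PQrprqrqRQP$RQppp
  rot[6] = QrprqrqRQP$RQpppP
  rot[7] = rprqrqRQP$RQpppPQ
  rot[8] = prqrqRQP$RQpppPQr
  rot[9] = rqrqRQP$RQpppPQrp
  rot[10] = qrqRQP$RQpppPQrpr
  rot[11] = rqRQP$RQpppPQrprq
  rot[12] = qRQP$RQpppPQrprqr
  rot[13] = RQP$RQpppPQrprqrq
  rot[14] = QP$RQpppPQrprqrqR
  rot[15] = P$RQpppPQrprqrqRQ
  rot[16] = $RQpppPQrprqrqRQP
Sorted (with $ < everything):
  sorted[0] = $RQpppPQrprqrqRQP
  sorted[1] = P$RQpppPQrprqrqRQ
  sorted[2] = PQrprqrqRQP$RQppp
  sorted[3] = QP$RQpppPQrprqrqR
  sorted[4] = QpppPQrprqrqRQP$R
  sorted[5] = QrprqrqRQP$RQpppP
  sorted[6] = RQP$RQpppPQrprqrq
  sorted[7] = RQpppPQrprqrqRQP$
  sorted[8] = pPQrprqrqRQP$RQpp
  sorted[9] = ppPQrprqrqRQP$RQp
  sorted[10] = pppPQrprqrqRQP$RQ
  sorted[11] = prqrqRQP$RQpppPQr
  sorted[12] = qRQP$RQpppPQrprqr
  sorted[13] = qrqRQP$RQpppPQrpr
  sorted[14] = rprqrqRQP$RQpppPQ
  sorted[15] = rqRQP$RQpppPQrprq
  sorted[16] = rqrqRQP$RQpppPQrp
sorted[9] = ppPQrprqrqRQP$RQp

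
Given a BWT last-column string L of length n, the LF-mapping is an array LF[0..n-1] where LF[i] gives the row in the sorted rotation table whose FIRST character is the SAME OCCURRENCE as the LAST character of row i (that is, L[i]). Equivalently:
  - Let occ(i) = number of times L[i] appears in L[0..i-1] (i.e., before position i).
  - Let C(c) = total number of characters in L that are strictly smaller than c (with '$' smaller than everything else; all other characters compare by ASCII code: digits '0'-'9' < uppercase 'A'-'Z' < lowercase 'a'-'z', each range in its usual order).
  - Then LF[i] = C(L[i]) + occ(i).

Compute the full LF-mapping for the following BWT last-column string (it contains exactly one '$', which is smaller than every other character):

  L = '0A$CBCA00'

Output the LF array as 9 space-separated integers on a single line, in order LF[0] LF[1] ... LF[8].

Answer: 1 4 0 7 6 8 5 2 3

Derivation:
Char counts: '$':1, '0':3, 'A':2, 'B':1, 'C':2
C (first-col start): C('$')=0, C('0')=1, C('A')=4, C('B')=6, C('C')=7
L[0]='0': occ=0, LF[0]=C('0')+0=1+0=1
L[1]='A': occ=0, LF[1]=C('A')+0=4+0=4
L[2]='$': occ=0, LF[2]=C('$')+0=0+0=0
L[3]='C': occ=0, LF[3]=C('C')+0=7+0=7
L[4]='B': occ=0, LF[4]=C('B')+0=6+0=6
L[5]='C': occ=1, LF[5]=C('C')+1=7+1=8
L[6]='A': occ=1, LF[6]=C('A')+1=4+1=5
L[7]='0': occ=1, LF[7]=C('0')+1=1+1=2
L[8]='0': occ=2, LF[8]=C('0')+2=1+2=3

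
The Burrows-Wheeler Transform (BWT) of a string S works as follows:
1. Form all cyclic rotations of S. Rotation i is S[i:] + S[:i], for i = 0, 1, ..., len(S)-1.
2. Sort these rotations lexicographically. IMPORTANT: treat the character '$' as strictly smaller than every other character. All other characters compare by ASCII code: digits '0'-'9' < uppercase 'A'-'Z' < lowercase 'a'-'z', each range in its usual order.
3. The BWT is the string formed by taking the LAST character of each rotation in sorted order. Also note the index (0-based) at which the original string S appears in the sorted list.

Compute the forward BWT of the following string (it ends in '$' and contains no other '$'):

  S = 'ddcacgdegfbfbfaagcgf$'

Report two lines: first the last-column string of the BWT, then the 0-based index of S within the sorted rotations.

Answer: ffcaffdagd$gdgbbgacce
10

Derivation:
All 21 rotations (rotation i = S[i:]+S[:i]):
  rot[0] = ddcacgdegfbfbfaagcgf$
  rot[1] = dcacgdegfbfbfaagcgf$d
  rot[2] = cacgdegfbfbfaagcgf$dd
  rot[3] = acgdegfbfbfaagcgf$ddc
  rot[4] = cgdegfbfbfaagcgf$ddca
  rot[5] = gdegfbfbfaagcgf$ddcac
  rot[6] = degfbfbfaagcgf$ddcacg
  rot[7] = egfbfbfaagcgf$ddcacgd
  rot[8] = gfbfbfaagcgf$ddcacgde
  rot[9] = fbfbfaagcgf$ddcacgdeg
  rot[10] = bfbfaagcgf$ddcacgdegf
  rot[11] = fbfaagcgf$ddcacgdegfb
  rot[12] = bfaagcgf$ddcacgdegfbf
  rot[13] = faagcgf$ddcacgdegfbfb
  rot[14] = aagcgf$ddcacgdegfbfbf
  rot[15] = agcgf$ddcacgdegfbfbfa
  rot[16] = gcgf$ddcacgdegfbfbfaa
  rot[17] = cgf$ddcacgdegfbfbfaag
  rot[18] = gf$ddcacgdegfbfbfaagc
  rot[19] = f$ddcacgdegfbfbfaagcg
  rot[20] = $ddcacgdegfbfbfaagcgf
Sorted (with $ < everything):
  sorted[0] = $ddcacgdegfbfbfaagcgf  (last char: 'f')
  sorted[1] = aagcgf$ddcacgdegfbfbf  (last char: 'f')
  sorted[2] = acgdegfbfbfaagcgf$ddc  (last char: 'c')
  sorted[3] = agcgf$ddcacgdegfbfbfa  (last char: 'a')
  sorted[4] = bfaagcgf$ddcacgdegfbf  (last char: 'f')
  sorted[5] = bfbfaagcgf$ddcacgdegf  (last char: 'f')
  sorted[6] = cacgdegfbfbfaagcgf$dd  (last char: 'd')
  sorted[7] = cgdegfbfbfaagcgf$ddca  (last char: 'a')
  sorted[8] = cgf$ddcacgdegfbfbfaag  (last char: 'g')
  sorted[9] = dcacgdegfbfbfaagcgf$d  (last char: 'd')
  sorted[10] = ddcacgdegfbfbfaagcgf$  (last char: '$')
  sorted[11] = degfbfbfaagcgf$ddcacg  (last char: 'g')
  sorted[12] = egfbfbfaagcgf$ddcacgd  (last char: 'd')
  sorted[13] = f$ddcacgdegfbfbfaagcg  (last char: 'g')
  sorted[14] = faagcgf$ddcacgdegfbfb  (last char: 'b')
  sorted[15] = fbfaagcgf$ddcacgdegfb  (last char: 'b')
  sorted[16] = fbfbfaagcgf$ddcacgdeg  (last char: 'g')
  sorted[17] = gcgf$ddcacgdegfbfbfaa  (last char: 'a')
  sorted[18] = gdegfbfbfaagcgf$ddcac  (last char: 'c')
  sorted[19] = gf$ddcacgdegfbfbfaagc  (last char: 'c')
  sorted[20] = gfbfbfaagcgf$ddcacgde  (last char: 'e')
Last column: ffcaffdagd$gdgbbgacce
Original string S is at sorted index 10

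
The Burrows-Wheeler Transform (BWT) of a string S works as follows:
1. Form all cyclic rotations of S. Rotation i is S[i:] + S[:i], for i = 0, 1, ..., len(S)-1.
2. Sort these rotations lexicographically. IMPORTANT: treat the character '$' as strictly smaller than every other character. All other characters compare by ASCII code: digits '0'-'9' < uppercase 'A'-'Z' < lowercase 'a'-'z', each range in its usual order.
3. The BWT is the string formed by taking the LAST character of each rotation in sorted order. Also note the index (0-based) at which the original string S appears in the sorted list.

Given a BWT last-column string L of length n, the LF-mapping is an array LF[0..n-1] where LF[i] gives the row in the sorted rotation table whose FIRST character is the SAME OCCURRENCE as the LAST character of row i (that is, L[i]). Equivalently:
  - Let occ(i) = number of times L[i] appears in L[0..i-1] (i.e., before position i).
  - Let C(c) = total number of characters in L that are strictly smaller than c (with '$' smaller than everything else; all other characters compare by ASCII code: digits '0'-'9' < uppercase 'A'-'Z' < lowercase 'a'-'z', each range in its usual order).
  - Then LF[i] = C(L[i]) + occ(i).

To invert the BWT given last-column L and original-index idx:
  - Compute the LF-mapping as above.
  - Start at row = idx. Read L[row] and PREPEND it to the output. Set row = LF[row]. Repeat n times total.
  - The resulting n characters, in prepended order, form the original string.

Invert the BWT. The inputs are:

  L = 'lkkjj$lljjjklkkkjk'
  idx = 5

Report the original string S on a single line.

Answer: jkklkljlkjjkjjkkl$

Derivation:
LF mapping: 14 7 8 1 2 0 15 16 3 4 5 9 17 10 11 12 6 13
Walk LF starting at row 5, prepending L[row]:
  step 1: row=5, L[5]='$', prepend. Next row=LF[5]=0
  step 2: row=0, L[0]='l', prepend. Next row=LF[0]=14
  step 3: row=14, L[14]='k', prepend. Next row=LF[14]=11
  step 4: row=11, L[11]='k', prepend. Next row=LF[11]=9
  step 5: row=9, L[9]='j', prepend. Next row=LF[9]=4
  step 6: row=4, L[4]='j', prepend. Next row=LF[4]=2
  step 7: row=2, L[2]='k', prepend. Next row=LF[2]=8
  step 8: row=8, L[8]='j', prepend. Next row=LF[8]=3
  step 9: row=3, L[3]='j', prepend. Next row=LF[3]=1
  step 10: row=1, L[1]='k', prepend. Next row=LF[1]=7
  step 11: row=7, L[7]='l', prepend. Next row=LF[7]=16
  step 12: row=16, L[16]='j', prepend. Next row=LF[16]=6
  step 13: row=6, L[6]='l', prepend. Next row=LF[6]=15
  step 14: row=15, L[15]='k', prepend. Next row=LF[15]=12
  step 15: row=12, L[12]='l', prepend. Next row=LF[12]=17
  step 16: row=17, L[17]='k', prepend. Next row=LF[17]=13
  step 17: row=13, L[13]='k', prepend. Next row=LF[13]=10
  step 18: row=10, L[10]='j', prepend. Next row=LF[10]=5
Reversed output: jkklkljlkjjkjjkkl$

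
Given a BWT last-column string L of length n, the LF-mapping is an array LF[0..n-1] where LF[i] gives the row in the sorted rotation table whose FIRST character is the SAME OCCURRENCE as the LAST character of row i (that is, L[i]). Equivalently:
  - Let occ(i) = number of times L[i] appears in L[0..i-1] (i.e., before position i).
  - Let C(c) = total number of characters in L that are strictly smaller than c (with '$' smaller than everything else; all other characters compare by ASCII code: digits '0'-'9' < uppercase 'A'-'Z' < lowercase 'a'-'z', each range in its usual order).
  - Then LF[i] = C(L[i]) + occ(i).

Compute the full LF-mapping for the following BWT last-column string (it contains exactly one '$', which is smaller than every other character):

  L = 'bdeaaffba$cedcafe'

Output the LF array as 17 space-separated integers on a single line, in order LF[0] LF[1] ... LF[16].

Answer: 5 9 11 1 2 14 15 6 3 0 7 12 10 8 4 16 13

Derivation:
Char counts: '$':1, 'a':4, 'b':2, 'c':2, 'd':2, 'e':3, 'f':3
C (first-col start): C('$')=0, C('a')=1, C('b')=5, C('c')=7, C('d')=9, C('e')=11, C('f')=14
L[0]='b': occ=0, LF[0]=C('b')+0=5+0=5
L[1]='d': occ=0, LF[1]=C('d')+0=9+0=9
L[2]='e': occ=0, LF[2]=C('e')+0=11+0=11
L[3]='a': occ=0, LF[3]=C('a')+0=1+0=1
L[4]='a': occ=1, LF[4]=C('a')+1=1+1=2
L[5]='f': occ=0, LF[5]=C('f')+0=14+0=14
L[6]='f': occ=1, LF[6]=C('f')+1=14+1=15
L[7]='b': occ=1, LF[7]=C('b')+1=5+1=6
L[8]='a': occ=2, LF[8]=C('a')+2=1+2=3
L[9]='$': occ=0, LF[9]=C('$')+0=0+0=0
L[10]='c': occ=0, LF[10]=C('c')+0=7+0=7
L[11]='e': occ=1, LF[11]=C('e')+1=11+1=12
L[12]='d': occ=1, LF[12]=C('d')+1=9+1=10
L[13]='c': occ=1, LF[13]=C('c')+1=7+1=8
L[14]='a': occ=3, LF[14]=C('a')+3=1+3=4
L[15]='f': occ=2, LF[15]=C('f')+2=14+2=16
L[16]='e': occ=2, LF[16]=C('e')+2=11+2=13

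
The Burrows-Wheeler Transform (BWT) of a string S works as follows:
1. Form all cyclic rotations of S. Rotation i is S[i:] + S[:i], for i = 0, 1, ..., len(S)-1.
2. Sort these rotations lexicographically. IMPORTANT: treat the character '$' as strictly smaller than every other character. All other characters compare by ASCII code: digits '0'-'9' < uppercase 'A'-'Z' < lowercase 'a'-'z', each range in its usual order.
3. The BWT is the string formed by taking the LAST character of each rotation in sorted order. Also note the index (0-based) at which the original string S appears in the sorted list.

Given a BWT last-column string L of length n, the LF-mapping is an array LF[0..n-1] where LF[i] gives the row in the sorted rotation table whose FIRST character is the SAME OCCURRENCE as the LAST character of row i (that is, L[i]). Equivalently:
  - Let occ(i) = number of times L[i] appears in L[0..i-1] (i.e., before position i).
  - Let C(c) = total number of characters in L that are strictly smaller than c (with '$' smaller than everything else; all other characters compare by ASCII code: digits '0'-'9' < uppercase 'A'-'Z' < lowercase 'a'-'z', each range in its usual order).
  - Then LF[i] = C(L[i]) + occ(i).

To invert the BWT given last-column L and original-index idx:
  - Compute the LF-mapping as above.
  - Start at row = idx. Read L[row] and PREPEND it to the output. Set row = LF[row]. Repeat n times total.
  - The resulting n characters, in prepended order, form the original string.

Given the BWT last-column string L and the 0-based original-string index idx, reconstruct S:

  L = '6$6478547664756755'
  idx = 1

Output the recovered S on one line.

Answer: 44666458575577676$

Derivation:
LF mapping: 8 0 9 1 13 17 4 2 14 10 11 3 15 5 12 16 6 7
Walk LF starting at row 1, prepending L[row]:
  step 1: row=1, L[1]='$', prepend. Next row=LF[1]=0
  step 2: row=0, L[0]='6', prepend. Next row=LF[0]=8
  step 3: row=8, L[8]='7', prepend. Next row=LF[8]=14
  step 4: row=14, L[14]='6', prepend. Next row=LF[14]=12
  step 5: row=12, L[12]='7', prepend. Next row=LF[12]=15
  step 6: row=15, L[15]='7', prepend. Next row=LF[15]=16
  step 7: row=16, L[16]='5', prepend. Next row=LF[16]=6
  step 8: row=6, L[6]='5', prepend. Next row=LF[6]=4
  step 9: row=4, L[4]='7', prepend. Next row=LF[4]=13
  step 10: row=13, L[13]='5', prepend. Next row=LF[13]=5
  step 11: row=5, L[5]='8', prepend. Next row=LF[5]=17
  step 12: row=17, L[17]='5', prepend. Next row=LF[17]=7
  step 13: row=7, L[7]='4', prepend. Next row=LF[7]=2
  step 14: row=2, L[2]='6', prepend. Next row=LF[2]=9
  step 15: row=9, L[9]='6', prepend. Next row=LF[9]=10
  step 16: row=10, L[10]='6', prepend. Next row=LF[10]=11
  step 17: row=11, L[11]='4', prepend. Next row=LF[11]=3
  step 18: row=3, L[3]='4', prepend. Next row=LF[3]=1
Reversed output: 44666458575577676$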